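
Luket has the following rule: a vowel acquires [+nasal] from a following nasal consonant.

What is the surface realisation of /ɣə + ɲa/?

/ə/ sits next to the nasal /ɲ/ and is therefore nasalised to [ə̃].

[ɣə̃ɲa]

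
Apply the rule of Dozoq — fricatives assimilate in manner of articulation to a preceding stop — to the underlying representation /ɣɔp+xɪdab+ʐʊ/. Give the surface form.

[ɣɔpkɪdabɖʊ]

/x/ is a voiceless velar fricative. The preceding trigger /p/ is a stop, so /x/ must become a stop as well.
A voiceless velar stop is [k], so the surface segment is [k].
At the second juncture, /ʐ/ likewise becomes [ɖ] adjacent to /b/.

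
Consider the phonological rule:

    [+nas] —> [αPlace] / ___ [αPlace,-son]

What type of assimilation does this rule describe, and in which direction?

regressive place assimilation

The rule copies the place features (abbreviated [Place]) from the environment onto the target, so the assimilating feature is place.
The conditioning segment sits to the right of the focus bar, meaning the trigger follows the segment that changes — regressive assimilation.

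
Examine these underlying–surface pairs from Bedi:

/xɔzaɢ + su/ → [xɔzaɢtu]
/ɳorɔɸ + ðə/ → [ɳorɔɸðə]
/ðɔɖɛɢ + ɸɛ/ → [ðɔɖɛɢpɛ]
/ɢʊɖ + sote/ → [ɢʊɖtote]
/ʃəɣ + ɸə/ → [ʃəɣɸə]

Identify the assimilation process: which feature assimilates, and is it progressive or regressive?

The segment that alternates is /s/, which surfaces as [t] when adjacent to /ɢ/.
/s/ is a fricative while /ɢ/ is a stop; the output [t] is a stop, matching the trigger — so the feature that spreads is manner.
Place and voice are unchanged, so the assimilation is partial, not total.
The same holds elsewhere in the data: /ɸ/ → [p] after /ɢ/ (fricative → stop, matching a stop); /s/ → [t] after /ɖ/ (fricative → stop, matching a stop) — only manner changes, and always toward the preceding segment.
No alternation appears in [ɳorɔɸðə], [ʃəɣɸə]: there the adjacent consonants already agree in manner (/ð/ and /ɸ/ are both fricatives; /ɸ/ and /ɣ/ are both fricatives), so these forms are consistent with the same rule.
The trigger is the preceding segment, so the direction is progressive (perseverative).

progressive manner assimilation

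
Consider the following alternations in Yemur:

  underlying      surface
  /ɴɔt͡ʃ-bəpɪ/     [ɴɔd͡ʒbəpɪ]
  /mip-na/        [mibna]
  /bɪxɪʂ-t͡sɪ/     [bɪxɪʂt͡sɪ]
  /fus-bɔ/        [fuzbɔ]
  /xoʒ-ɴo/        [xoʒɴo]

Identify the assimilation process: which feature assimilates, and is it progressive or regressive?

regressive voicing assimilation

The segment that alternates is /t͡ʃ/, which surfaces as [d͡ʒ] when adjacent to /b/.
The change voiceless → voiced matches the voicing of the following /b/, identifying this as voicing assimilation.
Place and manner are unchanged, so the assimilation is partial, not total.
The other alternating forms pattern the same way: /p/ → [b] before /n/ (voiceless → voiced, matching voiced); /s/ → [z] before /b/ (voiceless → voiced, matching voiced) — only voicing changes, and always toward the following segment.
Nothing changes in [bɪxɪʂt͡sɪ], [xoʒɴo]: there the adjacent consonants already agree in voicing (/ʂ/ and /t͡s/ are both voiceless; /ʒ/ and /ɴ/ are both voiced), so these forms are consistent with the same rule.
The trigger is the following segment, so the direction is regressive (anticipatory).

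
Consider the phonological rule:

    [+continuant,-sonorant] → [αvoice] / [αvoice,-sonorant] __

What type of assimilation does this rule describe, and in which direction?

progressive voicing assimilation

The rule copies [voice] from the environment onto the target, so the assimilating feature is voicing.
Since the environment is written before the underscore, the trigger precedes the target; the direction is progressive.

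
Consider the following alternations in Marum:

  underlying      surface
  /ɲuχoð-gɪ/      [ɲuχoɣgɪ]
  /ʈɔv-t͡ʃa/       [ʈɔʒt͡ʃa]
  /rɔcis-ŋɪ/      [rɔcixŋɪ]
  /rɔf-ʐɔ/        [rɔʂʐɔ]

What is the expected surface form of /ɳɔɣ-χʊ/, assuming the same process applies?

The data show regressive place assimilation: /ð/ → [ɣ] before /g/; /v/ → [ʒ] before /t͡ʃ/; /s/ → [x] before /ŋ/; /f/ → [ʂ] before /ʐ/. In each pair only place changes, matching the following consonant, while manner and voice stay constant.
The rule targets /ɣ/ (voiced velar fricative), which sits before the trigger /χ/ (uvular).
A voiced uvular fricative is [ʁ], so the surface segment is [ʁ].

[ɳɔʁχʊ]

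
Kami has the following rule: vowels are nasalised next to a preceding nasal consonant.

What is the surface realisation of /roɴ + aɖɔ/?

[roɴãɖɔ]

The vowel /a/ is adjacent to the preceding nasal /ɴ/, so it acquires [+nasal] and surfaces as [ã].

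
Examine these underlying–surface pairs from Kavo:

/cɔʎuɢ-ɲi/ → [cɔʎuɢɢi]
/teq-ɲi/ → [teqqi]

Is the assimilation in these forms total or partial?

The segment that alternates is /ɲ/, which surfaces as [ɢ] when adjacent to /ɢ/.
The output [ɢ] is identical to the trigger /ɢ/ — every feature (place, manner, voicing) has been copied — so this is total assimilation.
The other form behaves the same way: /ɲ/ → [q] after /q/ — in each case the output is a copy of the preceding consonant.

total assimilation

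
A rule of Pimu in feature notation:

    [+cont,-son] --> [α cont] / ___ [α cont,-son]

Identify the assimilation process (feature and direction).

The shared variable α links the value of [cont] on the target to that of the neighbouring obstruent. [cont] distinguishes stops from fricatives — a manner-of-articulation feature — so this is manner assimilation.
The conditioning segment sits to the right of the focus bar, meaning the trigger follows the segment that changes — regressive assimilation.

regressive manner assimilation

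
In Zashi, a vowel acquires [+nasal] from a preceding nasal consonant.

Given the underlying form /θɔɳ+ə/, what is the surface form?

/ə/ sits next to the nasal /ɳ/ and is therefore nasalised to [ə̃].

[θɔɳə̃]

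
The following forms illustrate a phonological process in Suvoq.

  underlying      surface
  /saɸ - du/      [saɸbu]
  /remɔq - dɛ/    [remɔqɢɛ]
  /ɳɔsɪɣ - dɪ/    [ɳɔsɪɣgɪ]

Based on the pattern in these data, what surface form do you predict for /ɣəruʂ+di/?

The data show progressive place assimilation: /d/ → [b] after /ɸ/; /d/ → [ɢ] after /q/; /d/ → [g] after /ɣ/. In each pair only place changes, matching the preceding consonant, while manner and voice stay constant.
The rule targets /d/ (voiced alveolar stop), which sits after the trigger /ʂ/ (retroflex).
Changing only its place to retroflex gives [ɖ] — the voiced retroflex stop.

[ɣəruʂɖi]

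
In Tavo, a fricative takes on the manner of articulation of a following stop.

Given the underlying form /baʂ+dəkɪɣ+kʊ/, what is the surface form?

/ʂ/ is a voiceless retroflex fricative. The following trigger /d/ is a stop, so /ʂ/ must become a stop as well.
Changing only its manner to stop gives [ʈ] — the voiceless retroflex stop.
At the second juncture, /ɣ/ likewise becomes [g] adjacent to /k/.

[baʈdəkɪgkʊ]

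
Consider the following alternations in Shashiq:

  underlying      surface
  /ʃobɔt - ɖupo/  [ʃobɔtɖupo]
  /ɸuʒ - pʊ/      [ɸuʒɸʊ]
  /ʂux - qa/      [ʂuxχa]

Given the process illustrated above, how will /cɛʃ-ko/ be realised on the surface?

[cɛʃxo]

The data show progressive manner assimilation: /p/ → [ɸ] after /ʒ/; /q/ → [χ] after /x/. In each pair only manner changes, matching the preceding consonant, while place and voice stay constant.
No alternation appears in [ʃobɔtɖupo]: there the adjacent consonants already agree in manner (/ɖ/ and /t/ are both stops), so this form is consistent with the same rule.
The rule targets /k/ (voiceless velar stop), which sits after the trigger /ʃ/ (fricative).
Changing only its manner to fricative gives [x] — the voiceless velar fricative.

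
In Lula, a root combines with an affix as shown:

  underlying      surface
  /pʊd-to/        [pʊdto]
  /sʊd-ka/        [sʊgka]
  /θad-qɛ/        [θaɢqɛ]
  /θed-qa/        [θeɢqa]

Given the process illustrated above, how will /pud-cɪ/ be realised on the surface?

[puɟcɪ]

The data show regressive place assimilation: /d/ → [g] before /k/; /d/ → [ɢ] before /q/. In each pair only place changes, matching the following consonant, while manner and voice stay constant.
Nothing changes in [pʊdto]: there the adjacent consonants already agree in place (/d/ and /t/ are both alveolar), so this form is consistent with the same rule.
The rule targets /d/ (voiced alveolar stop), which sits before the trigger /c/ (palatal).
A voiced palatal stop is [ɟ], so the surface segment is [ɟ].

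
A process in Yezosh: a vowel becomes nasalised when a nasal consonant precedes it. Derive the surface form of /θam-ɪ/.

The vowel /ɪ/ is adjacent to the preceding nasal /m/, so it acquires [+nasal] and surfaces as [ɪ̃].

[θamɪ̃]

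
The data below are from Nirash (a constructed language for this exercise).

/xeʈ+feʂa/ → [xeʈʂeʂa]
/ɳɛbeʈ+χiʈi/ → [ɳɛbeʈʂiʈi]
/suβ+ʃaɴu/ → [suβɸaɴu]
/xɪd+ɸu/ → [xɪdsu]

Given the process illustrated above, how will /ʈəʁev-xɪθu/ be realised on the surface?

The data show progressive place assimilation: /f/ → [ʂ] after /ʈ/; /χ/ → [ʂ] after /ʈ/; /ʃ/ → [ɸ] after /β/; /ɸ/ → [s] after /d/. In each pair only place changes, matching the preceding consonant, while manner and voice stay constant.
The rule targets /x/ (voiceless velar fricative), which sits after the trigger /v/ (labiodental).
The voiceless labiodental fricative is [f], so /x/ → [f].

[ʈəʁevfɪθu]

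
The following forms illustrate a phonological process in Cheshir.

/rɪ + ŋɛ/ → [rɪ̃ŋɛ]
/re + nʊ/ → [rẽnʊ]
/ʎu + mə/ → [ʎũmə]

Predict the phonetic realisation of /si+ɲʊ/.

The data show regressive nasality assimilation (vowel nasalisation): /ɪ/ → [ɪ̃] before /ŋ/; /e/ → [ẽ] before /n/; /u/ → [ũ] before /m/ — a vowel is nasalised by an immediately following nasal consonant.
/i/ sits next to the nasal /ɲ/ and is therefore nasalised to [ĩ].

[sĩɲʊ]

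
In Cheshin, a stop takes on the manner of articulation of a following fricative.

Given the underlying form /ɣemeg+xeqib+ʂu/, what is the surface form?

[ɣemeɣxeqiβʂu]

The rule targets /g/ (voiced velar stop), which sits before the trigger /x/ (fricative).
A voiced velar fricative is [ɣ], so the surface segment is [ɣ].
The same rule applies at the second boundary: /b/ → [β] next to /ʂ/.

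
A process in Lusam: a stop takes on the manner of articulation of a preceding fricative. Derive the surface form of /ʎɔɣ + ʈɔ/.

/ʈ/ is a voiceless retroflex stop. The preceding trigger /ɣ/ is a fricative, so /ʈ/ must become a fricative as well.
A voiceless retroflex fricative is [ʂ], so the surface segment is [ʂ].

[ʎɔɣʂɔ]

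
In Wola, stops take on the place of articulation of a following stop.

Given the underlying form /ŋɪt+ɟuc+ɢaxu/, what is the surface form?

[ŋɪcɟuqɢaxu]

/t/ is a voiceless alveolar stop. The following trigger /ɟ/ is palatal, so /t/ must become palatal as well.
The voiceless palatal stop is [c], so /t/ → [c].
The same rule applies at the second boundary: /c/ → [q] next to /ɢ/.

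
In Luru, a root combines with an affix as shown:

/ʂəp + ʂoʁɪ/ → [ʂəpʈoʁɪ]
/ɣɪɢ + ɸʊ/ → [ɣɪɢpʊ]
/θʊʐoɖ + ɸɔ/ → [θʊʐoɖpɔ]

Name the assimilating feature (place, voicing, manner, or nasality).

Comparing underlying and surface forms, /ʂ/ → [ʈ] is the alternation; the neighbouring /p/ is constant.
The change fricative → stop matches the manner of the preceding /p/, identifying this as manner assimilation.
Checking the remaining alternations: /ɸ/ → [p] after /ɢ/ (fricative → stop, matching a stop); /ɸ/ → [p] after /ɖ/ (fricative → stop, matching a stop) — only manner changes, and always toward the preceding segment.

manner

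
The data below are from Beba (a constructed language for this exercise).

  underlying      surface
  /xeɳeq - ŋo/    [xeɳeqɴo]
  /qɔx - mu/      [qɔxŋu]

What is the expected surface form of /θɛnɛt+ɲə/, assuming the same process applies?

The data show progressive place assimilation: /ŋ/ → [ɴ] after /q/; /m/ → [ŋ] after /x/. In each pair only place changes, matching the preceding consonant, while manner and voice stay constant.
The rule targets /ɲ/ (voiced palatal nasal), which sits after the trigger /t/ (alveolar).
The voiced alveolar nasal is [n], so /ɲ/ → [n].

[θɛnɛtnə]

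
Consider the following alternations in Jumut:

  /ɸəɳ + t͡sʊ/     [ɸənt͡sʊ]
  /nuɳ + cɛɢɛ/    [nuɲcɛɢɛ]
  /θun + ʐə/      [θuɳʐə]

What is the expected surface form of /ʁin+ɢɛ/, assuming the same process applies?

[ʁiɴɢɛ]

The data show regressive place assimilation: /ɳ/ → [n] before /t͡s/; /ɳ/ → [ɲ] before /c/; /n/ → [ɳ] before /ʐ/. In each pair only place changes, matching the following consonant, while manner and voice stay constant.
/n/ is a voiced alveolar nasal. The following trigger /ɢ/ is uvular, so /n/ must become uvular as well.
The voiced uvular nasal is [ɴ], so /n/ → [ɴ].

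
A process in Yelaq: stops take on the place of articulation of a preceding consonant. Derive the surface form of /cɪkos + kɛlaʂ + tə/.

[cɪkostɛlaʂʈə]

The rule targets /k/ (voiceless velar stop), which sits after the trigger /s/ (alveolar).
The voiceless alveolar stop is [t], so /k/ → [t].
The same rule applies at the second boundary: /t/ → [ʈ] next to /ʂ/.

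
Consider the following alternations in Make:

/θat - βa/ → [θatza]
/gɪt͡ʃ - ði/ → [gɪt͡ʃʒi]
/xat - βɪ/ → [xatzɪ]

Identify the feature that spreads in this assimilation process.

place

The segment that alternates is /β/, which surfaces as [z] when adjacent to /t/.
The change bilabial → alveolar matches the place of the preceding /t/, identifying this as place assimilation.
The same holds elsewhere in the data: /ð/ → [ʒ] after /t͡ʃ/ (dental → postalveolar, matching postalveolar) — only place changes, and always toward the preceding segment.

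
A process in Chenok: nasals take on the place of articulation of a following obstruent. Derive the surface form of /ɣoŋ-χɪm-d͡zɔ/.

The rule targets /ŋ/ (voiced velar nasal), which sits before the trigger /χ/ (uvular).
Changing only its place to uvular gives [ɴ] — the voiced uvular nasal.
The same rule applies at the second boundary: /m/ → [n] next to /d͡z/.

[ɣoɴχɪnd͡zɔ]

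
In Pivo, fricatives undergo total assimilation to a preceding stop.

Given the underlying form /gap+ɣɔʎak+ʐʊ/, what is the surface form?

[gappɔʎakkʊ]

/ɣ/ is the segment targeted by the rule; it sits immediately after /p/, so it assimilates completely and surfaces as [p].
The same rule applies at the second boundary: /ʐ/ → [k] next to /k/.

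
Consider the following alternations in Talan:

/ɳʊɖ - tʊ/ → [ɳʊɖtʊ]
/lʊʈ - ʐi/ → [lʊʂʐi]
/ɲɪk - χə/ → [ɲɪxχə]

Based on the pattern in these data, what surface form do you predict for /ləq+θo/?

[ləχθo]

The data show regressive manner assimilation: /ʈ/ → [ʂ] before /ʐ/; /k/ → [x] before /χ/. In each pair only manner changes, matching the following consonant, while place and voice stay constant.
No alternation appears in [ɳʊɖtʊ]: there the adjacent consonants already agree in manner (/ɖ/ and /t/ are both stops), so this form is consistent with the same rule.
/q/ is a voiceless uvular stop. The following trigger /θ/ is a fricative, so /q/ must become a fricative as well.
A voiceless uvular fricative is [χ], so the surface segment is [χ].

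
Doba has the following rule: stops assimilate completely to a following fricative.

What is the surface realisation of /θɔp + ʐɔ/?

[θɔʐʐɔ]

/p/ is the segment targeted by the rule; it sits immediately before /ʐ/, so it assimilates completely and surfaces as [ʐ].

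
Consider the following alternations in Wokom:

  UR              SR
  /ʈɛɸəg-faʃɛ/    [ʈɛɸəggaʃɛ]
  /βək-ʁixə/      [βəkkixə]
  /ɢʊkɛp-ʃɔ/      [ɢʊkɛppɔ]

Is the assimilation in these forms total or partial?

total assimilation

Underlying /f/ is realised as [g] next to /g/; /g/ itself does not change.
The output [g] is identical to the trigger /g/ — every feature (place, manner, voicing) has been copied — so this is total assimilation.
The remaining alternations confirm this: /ʁ/ → [k] after /k/; /ʃ/ → [p] after /p/ — in each case the output is a copy of the preceding consonant.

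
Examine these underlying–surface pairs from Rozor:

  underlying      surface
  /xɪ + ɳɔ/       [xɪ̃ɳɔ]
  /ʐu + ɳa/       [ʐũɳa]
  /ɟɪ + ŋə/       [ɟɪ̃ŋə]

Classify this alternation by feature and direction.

The vowel /ɪ/ surfaces as nasalised [ɪ̃] next to the following nasal /ɳ/ — it has acquired the [+nasal] feature of its neighbour.
Likewise in the remaining data: /u/ → [ũ] before /ɳ/; /ɪ/ → [ɪ̃] before /ŋ/ — each time a vowel is nasalised next to a following nasal.
Because the conditioning nasal is to the right of the vowel that changes, the process is regressive (anticipatory).

regressive nasality assimilation (vowel nasalisation)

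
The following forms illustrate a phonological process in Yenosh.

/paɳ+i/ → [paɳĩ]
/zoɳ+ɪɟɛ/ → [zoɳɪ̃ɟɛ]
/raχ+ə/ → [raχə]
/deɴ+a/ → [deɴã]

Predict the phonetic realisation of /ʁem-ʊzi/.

[ʁemʊ̃zi]

The data show progressive nasality assimilation (vowel nasalisation): /i/ → [ĩ] after /ɳ/; /ɪ/ → [ɪ̃] after /ɳ/; /a/ → [ã] after /ɴ/ — a vowel is nasalised by an immediately preceding nasal consonant.
No change occurs in [raχə] because the vowel at the boundary is adjacent to an oral consonant, not a nasal (/ə/ next to /χ/).
The vowel /ʊ/ is adjacent to the preceding nasal /m/, so it acquires [+nasal] and surfaces as [ʊ̃].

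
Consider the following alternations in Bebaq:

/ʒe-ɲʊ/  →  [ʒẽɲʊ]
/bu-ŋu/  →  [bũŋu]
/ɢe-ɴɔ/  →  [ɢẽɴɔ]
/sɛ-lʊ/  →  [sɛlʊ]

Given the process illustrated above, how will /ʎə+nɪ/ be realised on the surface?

[ʎə̃nɪ]

The data show regressive nasality assimilation (vowel nasalisation): /e/ → [ẽ] before /ɲ/; /u/ → [ũ] before /ŋ/; /e/ → [ẽ] before /ɴ/ — a vowel is nasalised by an immediately following nasal consonant.
No change occurs in [sɛlʊ] because the vowel at the boundary is adjacent to an oral consonant, not a nasal (/ɛ/ next to /l/).
/ə/ sits next to the nasal /n/ and is therefore nasalised to [ə̃].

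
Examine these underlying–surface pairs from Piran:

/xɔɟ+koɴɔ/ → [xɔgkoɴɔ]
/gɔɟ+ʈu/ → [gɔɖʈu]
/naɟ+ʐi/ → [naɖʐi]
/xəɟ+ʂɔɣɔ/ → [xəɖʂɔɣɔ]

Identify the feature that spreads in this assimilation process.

Underlying /ɟ/ is realised as [g] next to /k/; /k/ itself does not change.
The change palatal → velar matches the place of the following /k/, identifying this as place assimilation.
Checking the remaining alternations: /ɟ/ → [ɖ] before /ʈ/ (palatal → retroflex, matching retroflex); /ɟ/ → [ɖ] before /ʐ/ (palatal → retroflex, matching retroflex); /ɟ/ → [ɖ] before /ʂ/ (palatal → retroflex, matching retroflex) — only place changes, and always toward the following segment.

place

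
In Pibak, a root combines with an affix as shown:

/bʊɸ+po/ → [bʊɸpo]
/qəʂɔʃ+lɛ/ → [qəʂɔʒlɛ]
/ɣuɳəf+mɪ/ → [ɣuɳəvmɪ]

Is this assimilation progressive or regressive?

Underlying /ʃ/ is realised as [ʒ] next to /l/; /l/ itself does not change.
The change voiceless → voiced matches the voicing of the following /l/, identifying this as voicing assimilation.
Checking the remaining alternation: /f/ → [v] before /m/ (voiceless → voiced, matching voiced) — only voicing changes, and always toward the following segment.
Nothing changes in [bʊɸpo]: there the adjacent consonants already agree in voicing (/ɸ/ and /p/ are both voiceless), so this form is consistent with the same rule.
Since the segment that changes precedes the conditioning segment, the assimilation is regressive.

regressive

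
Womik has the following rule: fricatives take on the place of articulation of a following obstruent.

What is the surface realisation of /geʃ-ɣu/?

[gexɣu]

The rule targets /ʃ/ (voiceless postalveolar fricative), which sits before the trigger /ɣ/ (velar).
The voiceless velar fricative is [x], so /ʃ/ → [x].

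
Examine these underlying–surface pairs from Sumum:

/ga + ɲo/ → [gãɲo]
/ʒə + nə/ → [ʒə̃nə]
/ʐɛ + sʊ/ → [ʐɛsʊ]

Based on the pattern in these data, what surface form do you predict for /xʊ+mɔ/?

[xʊ̃mɔ]

The data show regressive nasality assimilation (vowel nasalisation): /a/ → [ã] before /ɲ/; /ə/ → [ə̃] before /n/ — a vowel is nasalised by an immediately following nasal consonant.
No change occurs in [ʐɛsʊ] because the vowel at the boundary is adjacent to an oral consonant, not a nasal (/ɛ/ next to /s/).
/ʊ/ sits next to the nasal /m/ and is therefore nasalised to [ʊ̃].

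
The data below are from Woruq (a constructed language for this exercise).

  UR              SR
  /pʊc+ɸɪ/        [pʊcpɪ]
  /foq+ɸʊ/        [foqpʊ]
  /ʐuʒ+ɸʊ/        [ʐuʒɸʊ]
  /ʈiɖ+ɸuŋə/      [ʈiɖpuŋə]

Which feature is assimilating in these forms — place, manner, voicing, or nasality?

manner

The segment that alternates is /ɸ/, which surfaces as [p] when adjacent to /c/.
The change fricative → stop matches the manner of the preceding /c/, identifying this as manner assimilation.
Checking the remaining alternations: /ɸ/ → [p] after /q/ (fricative → stop, matching a stop); /ɸ/ → [p] after /ɖ/ (fricative → stop, matching a stop) — only manner changes, and always toward the preceding segment.
Nothing changes in [ʐuʒɸʊ]: there the adjacent consonants already agree in manner (/ɸ/ and /ʒ/ are both fricatives), so this form is consistent with the same rule.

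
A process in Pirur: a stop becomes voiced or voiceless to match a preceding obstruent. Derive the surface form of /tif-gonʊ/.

The rule targets /g/ (voiced velar stop), which sits after the trigger /f/ (voiceless).
The voiceless velar stop is [k], so /g/ → [k].

[tifkonʊ]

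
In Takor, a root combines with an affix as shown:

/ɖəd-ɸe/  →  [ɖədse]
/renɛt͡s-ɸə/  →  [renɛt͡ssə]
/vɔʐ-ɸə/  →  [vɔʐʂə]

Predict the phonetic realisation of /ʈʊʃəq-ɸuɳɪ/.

The data show progressive place assimilation: /ɸ/ → [s] after /d/; /ɸ/ → [s] after /t͡s/; /ɸ/ → [ʂ] after /ʐ/. In each pair only place changes, matching the preceding consonant, while manner and voice stay constant.
/ɸ/ is a voiceless bilabial fricative. The preceding trigger /q/ is uvular, so /ɸ/ must become uvular as well.
The voiceless uvular fricative is [χ], so /ɸ/ → [χ].

[ʈʊʃəqχuɳɪ]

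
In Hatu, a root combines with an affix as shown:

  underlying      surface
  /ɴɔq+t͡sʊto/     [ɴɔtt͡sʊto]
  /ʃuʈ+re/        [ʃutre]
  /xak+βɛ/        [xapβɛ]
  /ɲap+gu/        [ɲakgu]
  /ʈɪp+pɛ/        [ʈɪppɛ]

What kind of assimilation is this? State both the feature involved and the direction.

Underlying /q/ is realised as [t] next to /t͡s/; /t͡s/ itself does not change.
/q/ is uvular while /t͡s/ is alveolar; the output [t] is alveolar, matching the trigger — so the feature that spreads is place.
Manner and voice are unchanged, so the assimilation is partial, not total.
Checking the remaining alternations: /ʈ/ → [t] before /r/ (retroflex → alveolar, matching alveolar); /k/ → [p] before /β/ (velar → bilabial, matching bilabial); /p/ → [k] before /g/ (bilabial → velar, matching velar) — only place changes, and always toward the following segment.
Nothing changes in [ʈɪppɛ]: there the adjacent consonants already agree in place (/p/ and /p/ are both bilabial), so this form is consistent with the same rule.
Since the segment that changes precedes the conditioning segment, the assimilation is regressive.

regressive place assimilation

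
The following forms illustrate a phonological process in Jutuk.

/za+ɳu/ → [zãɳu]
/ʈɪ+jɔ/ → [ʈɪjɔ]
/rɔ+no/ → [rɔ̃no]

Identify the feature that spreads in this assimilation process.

nasality

The vowel /a/ surfaces as nasalised [ã] next to the following nasal /ɳ/ — it has acquired the [+nasal] feature of its neighbour.
Likewise in the remaining data: /ɔ/ → [ɔ̃] before /n/ — each time a vowel is nasalised next to a following nasal.
No change occurs in [ʈɪjɔ] because the vowel at the boundary is adjacent to an oral consonant, not a nasal (/ɪ/ next to /j/).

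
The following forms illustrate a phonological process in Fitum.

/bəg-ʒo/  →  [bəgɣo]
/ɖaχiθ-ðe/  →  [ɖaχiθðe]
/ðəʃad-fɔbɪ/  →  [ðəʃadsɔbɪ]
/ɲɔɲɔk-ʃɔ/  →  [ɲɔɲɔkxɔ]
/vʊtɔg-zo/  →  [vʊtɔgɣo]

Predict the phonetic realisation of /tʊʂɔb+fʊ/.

[tʊʂɔbɸʊ]

The data show progressive place assimilation: /ʒ/ → [ɣ] after /g/; /f/ → [s] after /d/; /ʃ/ → [x] after /k/; /z/ → [ɣ] after /g/. In each pair only place changes, matching the preceding consonant, while manner and voice stay constant.
Nothing changes in [ɖaχiθðe]: there the adjacent consonants already agree in place (/ð/ and /θ/ are both dental), so this form is consistent with the same rule.
The rule targets /f/ (voiceless labiodental fricative), which sits after the trigger /b/ (bilabial).
Changing only its place to bilabial gives [ɸ] — the voiceless bilabial fricative.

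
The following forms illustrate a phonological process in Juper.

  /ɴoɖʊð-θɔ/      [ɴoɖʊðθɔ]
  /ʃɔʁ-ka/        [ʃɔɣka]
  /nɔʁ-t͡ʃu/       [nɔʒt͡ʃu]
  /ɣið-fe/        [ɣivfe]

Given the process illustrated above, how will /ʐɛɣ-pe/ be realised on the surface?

[ʐɛβpe]

The data show regressive place assimilation: /ʁ/ → [ɣ] before /k/; /ʁ/ → [ʒ] before /t͡ʃ/; /ð/ → [v] before /f/. In each pair only place changes, matching the following consonant, while manner and voice stay constant.
No alternation appears in [ɴoɖʊðθɔ]: there the adjacent consonants already agree in place (/ð/ and /θ/ are both dental), so this form is consistent with the same rule.
The rule targets /ɣ/ (voiced velar fricative), which sits before the trigger /p/ (bilabial).
Changing only its place to bilabial gives [β] — the voiced bilabial fricative.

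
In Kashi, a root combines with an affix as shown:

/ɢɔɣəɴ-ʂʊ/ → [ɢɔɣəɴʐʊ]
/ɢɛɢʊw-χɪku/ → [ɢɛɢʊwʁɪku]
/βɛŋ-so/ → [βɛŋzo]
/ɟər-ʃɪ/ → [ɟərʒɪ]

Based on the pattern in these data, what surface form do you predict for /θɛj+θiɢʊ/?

[θɛjðiɢʊ]

The data show progressive voicing assimilation: /ʂ/ → [ʐ] after /ɴ/; /χ/ → [ʁ] after /w/; /s/ → [z] after /ŋ/; /ʃ/ → [ʒ] after /r/. In each pair only voicing changes, matching the preceding consonant, while place and manner stay constant.
The rule targets /θ/ (voiceless dental fricative), which sits after the trigger /j/ (voiced).
Changing only its voicing to voiced gives [ð] — the voiced dental fricative.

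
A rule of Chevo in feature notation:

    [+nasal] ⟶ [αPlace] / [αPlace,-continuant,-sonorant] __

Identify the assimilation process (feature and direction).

progressive place assimilation

The rule copies the place features (abbreviated [Place]) from the environment onto the target, so the assimilating feature is place.
Since the environment is written before the underscore, the trigger precedes the target; the direction is progressive.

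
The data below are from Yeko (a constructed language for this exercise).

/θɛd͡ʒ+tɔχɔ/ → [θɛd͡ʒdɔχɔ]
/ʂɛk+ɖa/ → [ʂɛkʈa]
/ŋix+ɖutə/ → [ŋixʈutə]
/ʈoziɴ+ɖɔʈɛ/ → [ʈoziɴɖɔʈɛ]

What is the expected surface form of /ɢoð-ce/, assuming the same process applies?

The data show progressive voicing assimilation: /t/ → [d] after /d͡ʒ/; /ɖ/ → [ʈ] after /k/; /ɖ/ → [ʈ] after /x/. In each pair only voicing changes, matching the preceding consonant, while place and manner stay constant.
No alternation appears in [ʈoziɴɖɔʈɛ]: there the adjacent consonants already agree in voicing (/ɖ/ and /ɴ/ are both voiced), so this form is consistent with the same rule.
The rule targets /c/ (voiceless palatal stop), which sits after the trigger /ð/ (voiced).
The voiced palatal stop is [ɟ], so /c/ → [ɟ].

[ɢoðɟe]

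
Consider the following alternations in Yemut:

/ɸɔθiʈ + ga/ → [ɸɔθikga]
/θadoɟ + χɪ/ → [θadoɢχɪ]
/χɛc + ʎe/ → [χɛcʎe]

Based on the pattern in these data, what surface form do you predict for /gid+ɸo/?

The data show regressive place assimilation: /ʈ/ → [k] before /g/; /ɟ/ → [ɢ] before /χ/. In each pair only place changes, matching the following consonant, while manner and voice stay constant.
No alternation appears in [χɛcʎe]: there the adjacent consonants already agree in place (/c/ and /ʎ/ are both palatal), so this form is consistent with the same rule.
The rule targets /d/ (voiced alveolar stop), which sits before the trigger /ɸ/ (bilabial).
A voiced bilabial stop is [b], so the surface segment is [b].

[gibɸo]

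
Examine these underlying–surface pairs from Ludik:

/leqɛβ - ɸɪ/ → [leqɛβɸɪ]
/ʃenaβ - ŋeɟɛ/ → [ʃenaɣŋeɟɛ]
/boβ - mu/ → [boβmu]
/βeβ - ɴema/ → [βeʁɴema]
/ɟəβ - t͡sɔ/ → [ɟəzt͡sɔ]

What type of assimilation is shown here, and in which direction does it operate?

Comparing underlying and surface forms, /β/ → [ɣ] is the alternation; the neighbouring /ŋ/ is constant.
The change bilabial → velar matches the place of the following /ŋ/, identifying this as place assimilation.
Manner and voice are unchanged, so the assimilation is partial, not total.
The same holds elsewhere in the data: /β/ → [ʁ] before /ɴ/ (bilabial → uvular, matching uvular); /β/ → [z] before /t͡s/ (bilabial → alveolar, matching alveolar) — only place changes, and always toward the following segment.
Nothing changes in [leqɛβɸɪ], [boβmu]: there the adjacent consonants already agree in place (/β/ and /ɸ/ are both bilabial; /β/ and /m/ are both bilabial), so these forms are consistent with the same rule.
Since the segment that changes precedes the conditioning segment, the assimilation is regressive.

regressive place assimilation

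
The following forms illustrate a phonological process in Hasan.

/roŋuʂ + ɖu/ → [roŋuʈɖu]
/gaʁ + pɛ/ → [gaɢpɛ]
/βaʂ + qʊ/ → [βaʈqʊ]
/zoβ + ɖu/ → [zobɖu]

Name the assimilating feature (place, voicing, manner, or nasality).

Underlying /ʂ/ is realised as [ʈ] next to /ɖ/; /ɖ/ itself does not change.
The change fricative → stop matches the manner of the following /ɖ/, identifying this as manner assimilation.
Checking the remaining alternations: /ʁ/ → [ɢ] before /p/ (fricative → stop, matching a stop); /ʂ/ → [ʈ] before /q/ (fricative → stop, matching a stop); /β/ → [b] before /ɖ/ (fricative → stop, matching a stop) — only manner changes, and always toward the following segment.

manner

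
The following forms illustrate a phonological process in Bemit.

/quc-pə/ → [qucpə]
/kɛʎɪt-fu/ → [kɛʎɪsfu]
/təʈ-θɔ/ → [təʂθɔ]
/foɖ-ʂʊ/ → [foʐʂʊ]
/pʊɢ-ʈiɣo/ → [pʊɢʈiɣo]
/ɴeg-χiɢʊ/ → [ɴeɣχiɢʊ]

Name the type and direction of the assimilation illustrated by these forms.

Comparing underlying and surface forms, /t/ → [s] is the alternation; the neighbouring /f/ is constant.
/t/ is a stop while /f/ is a fricative; the output [s] is a fricative, matching the trigger — so the feature that spreads is manner.
Place and voice are unchanged, so the assimilation is partial, not total.
The other alternating forms pattern the same way: /ʈ/ → [ʂ] before /θ/ (stop → fricative, matching a fricative); /ɖ/ → [ʐ] before /ʂ/ (stop → fricative, matching a fricative); /g/ → [ɣ] before /χ/ (stop → fricative, matching a fricative) — only manner changes, and always toward the following segment.
Nothing changes in [qucpə], [pʊɢʈiɣo]: there the adjacent consonants already agree in manner (/c/ and /p/ are both stops; /ɢ/ and /ʈ/ are both stops), so these forms are consistent with the same rule.
The trigger is the following segment, so the direction is regressive (anticipatory).

regressive manner assimilation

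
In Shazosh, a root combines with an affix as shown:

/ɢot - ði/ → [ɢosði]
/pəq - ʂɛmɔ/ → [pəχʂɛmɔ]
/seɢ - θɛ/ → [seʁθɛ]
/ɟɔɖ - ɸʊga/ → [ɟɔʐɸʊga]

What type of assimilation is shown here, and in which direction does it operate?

regressive manner assimilation

The segment that alternates is /t/, which surfaces as [s] when adjacent to /ð/.
/t/ is a stop while /ð/ is a fricative; the output [s] is a fricative, matching the trigger — so the feature that spreads is manner.
Place and voice are unchanged, so the assimilation is partial, not total.
Checking the remaining alternations: /q/ → [χ] before /ʂ/ (stop → fricative, matching a fricative); /ɢ/ → [ʁ] before /θ/ (stop → fricative, matching a fricative); /ɖ/ → [ʐ] before /ɸ/ (stop → fricative, matching a fricative) — only manner changes, and always toward the following segment.
The trigger is the following segment, so the direction is regressive (anticipatory).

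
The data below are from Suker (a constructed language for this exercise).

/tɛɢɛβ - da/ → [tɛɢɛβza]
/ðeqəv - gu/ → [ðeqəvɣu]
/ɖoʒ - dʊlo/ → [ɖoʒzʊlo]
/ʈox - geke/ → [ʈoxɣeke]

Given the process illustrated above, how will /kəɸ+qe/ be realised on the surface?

[kəɸχe]

The data show progressive manner assimilation: /d/ → [z] after /β/; /g/ → [ɣ] after /v/; /d/ → [z] after /ʒ/; /g/ → [ɣ] after /x/. In each pair only manner changes, matching the preceding consonant, while place and voice stay constant.
The rule targets /q/ (voiceless uvular stop), which sits after the trigger /ɸ/ (fricative).
Changing only its manner to fricative gives [χ] — the voiceless uvular fricative.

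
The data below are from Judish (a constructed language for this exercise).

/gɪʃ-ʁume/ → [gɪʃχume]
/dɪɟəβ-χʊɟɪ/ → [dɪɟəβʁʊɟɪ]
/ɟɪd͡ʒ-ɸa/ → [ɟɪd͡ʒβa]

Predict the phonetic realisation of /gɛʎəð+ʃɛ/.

[gɛʎəðʒɛ]

The data show progressive voicing assimilation: /ʁ/ → [χ] after /ʃ/; /χ/ → [ʁ] after /β/; /ɸ/ → [β] after /d͡ʒ/. In each pair only voicing changes, matching the preceding consonant, while place and manner stay constant.
/ʃ/ is a voiceless postalveolar fricative. The preceding trigger /ð/ is voiced, so /ʃ/ must become voiced as well.
A voiced postalveolar fricative is [ʒ], so the surface segment is [ʒ].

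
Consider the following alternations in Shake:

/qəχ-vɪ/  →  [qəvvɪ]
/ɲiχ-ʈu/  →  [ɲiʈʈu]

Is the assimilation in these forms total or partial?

Comparing underlying and surface forms, /χ/ → [v] is the alternation; the neighbouring /v/ is constant.
The output [v] is identical to the trigger /v/ — every feature (place, manner, voicing) has been copied — so this is total assimilation.
The other form behaves the same way: /χ/ → [ʈ] before /ʈ/ — in each case the output is a copy of the following consonant.

total assimilation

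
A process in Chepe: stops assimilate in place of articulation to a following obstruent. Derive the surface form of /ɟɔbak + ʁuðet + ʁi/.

/k/ is a voiceless velar stop. The following trigger /ʁ/ is uvular, so /k/ must become uvular as well.
A voiceless uvular stop is [q], so the surface segment is [q].
At the second juncture, /t/ likewise becomes [q] adjacent to /ʁ/.

[ɟɔbaqʁuðeqʁi]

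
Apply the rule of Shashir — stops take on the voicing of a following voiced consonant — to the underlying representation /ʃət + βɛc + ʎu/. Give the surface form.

[ʃədβɛɟʎu]

/t/ is a voiceless alveolar stop. The following trigger /β/ is voiced, so /t/ must become voiced as well.
A voiced alveolar stop is [d], so the surface segment is [d].
At the second juncture, /c/ likewise becomes [ɟ] adjacent to /ʎ/.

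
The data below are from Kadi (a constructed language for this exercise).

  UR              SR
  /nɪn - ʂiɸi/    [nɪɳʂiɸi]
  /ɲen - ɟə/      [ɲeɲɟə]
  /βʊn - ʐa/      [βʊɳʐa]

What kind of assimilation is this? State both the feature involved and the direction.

regressive place assimilation

Comparing underlying and surface forms, /n/ → [ɳ] is the alternation; the neighbouring /ʂ/ is constant.
/n/ is alveolar while /ʂ/ is retroflex; the output [ɳ] is retroflex, matching the trigger — so the feature that spreads is place.
Manner and voice are unchanged, so the assimilation is partial, not total.
The same holds elsewhere in the data: /n/ → [ɲ] before /ɟ/ (alveolar → palatal, matching palatal); /n/ → [ɳ] before /ʐ/ (alveolar → retroflex, matching retroflex) — only place changes, and always toward the following segment.
Since the segment that changes precedes the conditioning segment, the assimilation is regressive.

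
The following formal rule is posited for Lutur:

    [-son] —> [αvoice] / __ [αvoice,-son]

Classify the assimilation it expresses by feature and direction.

The rule copies [voice] from the environment onto the target, so the assimilating feature is voicing.
The conditioning segment sits to the right of the focus bar, meaning the trigger follows the segment that changes — regressive assimilation.

regressive voicing assimilation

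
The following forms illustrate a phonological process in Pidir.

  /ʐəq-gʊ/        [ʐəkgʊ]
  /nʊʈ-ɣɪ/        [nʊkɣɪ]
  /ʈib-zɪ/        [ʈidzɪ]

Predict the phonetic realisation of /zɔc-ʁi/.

[zɔqʁi]

The data show regressive place assimilation: /q/ → [k] before /g/; /ʈ/ → [k] before /ɣ/; /b/ → [d] before /z/. In each pair only place changes, matching the following consonant, while manner and voice stay constant.
The rule targets /c/ (voiceless palatal stop), which sits before the trigger /ʁ/ (uvular).
The voiceless uvular stop is [q], so /c/ → [q].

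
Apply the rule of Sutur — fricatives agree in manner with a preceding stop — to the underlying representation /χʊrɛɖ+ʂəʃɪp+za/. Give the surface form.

[χʊrɛɖʈəʃɪpda]

/ʂ/ is a voiceless retroflex fricative. The preceding trigger /ɖ/ is a stop, so /ʂ/ must become a stop as well.
Changing only its manner to stop gives [ʈ] — the voiceless retroflex stop.
The same rule applies at the second boundary: /z/ → [d] next to /p/.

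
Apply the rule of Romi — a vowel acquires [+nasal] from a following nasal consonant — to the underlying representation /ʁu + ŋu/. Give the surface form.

/u/ sits next to the nasal /ŋ/ and is therefore nasalised to [ũ].

[ʁũŋu]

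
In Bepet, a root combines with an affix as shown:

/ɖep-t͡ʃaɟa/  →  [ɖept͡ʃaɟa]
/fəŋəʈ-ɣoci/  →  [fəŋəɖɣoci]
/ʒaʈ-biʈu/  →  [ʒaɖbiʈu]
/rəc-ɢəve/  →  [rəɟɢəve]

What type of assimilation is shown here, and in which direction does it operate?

Comparing underlying and surface forms, /ʈ/ → [ɖ] is the alternation; the neighbouring /ɣ/ is constant.
/ʈ/ is voiceless while /ɣ/ is voiced; the output [ɖ] is voiced, matching the trigger — so the feature that spreads is voicing.
Place and manner are unchanged, so the assimilation is partial, not total.
The other alternating forms pattern the same way: /ʈ/ → [ɖ] before /b/ (voiceless → voiced, matching voiced); /c/ → [ɟ] before /ɢ/ (voiceless → voiced, matching voiced) — only voicing changes, and always toward the following segment.
No alternation appears in [ɖept͡ʃaɟa]: there the adjacent consonants already agree in voicing (/p/ and /t͡ʃ/ are both voiceless), so this form is consistent with the same rule.
The trigger is the following segment, so the direction is regressive (anticipatory).

regressive voicing assimilation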